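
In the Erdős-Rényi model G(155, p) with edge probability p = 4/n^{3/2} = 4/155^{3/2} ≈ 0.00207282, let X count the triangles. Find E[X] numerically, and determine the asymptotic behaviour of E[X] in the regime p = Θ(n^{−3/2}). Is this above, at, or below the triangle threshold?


Number of potential triangles: C(155, 3) = 608685.
Each occurs with probability p³ ≈ (0.00207282)³ ≈ 8.90609518e-09.
By linearity: E[X] = C(155, 3)·p³ ≈ 608685 · 8.90609518e-09 ≈ 0.005421.
Since α = 3/2 > 1, p = c/n^{3/2} = o(1/n) is below the triangle threshold p ~ 1/n. Asymptotically E[X] ~ (c³/6)·n^{3(1−α)} = (4³/6)·n^{-1.5} → 0, so by Markov's inequality G has no triangles w.h.p.

E[X] ≈ 0.005421; in regime p = Θ(1/n^{3/2}) E[X] tends to 0 (below the triangle threshold p ~ 1/n).


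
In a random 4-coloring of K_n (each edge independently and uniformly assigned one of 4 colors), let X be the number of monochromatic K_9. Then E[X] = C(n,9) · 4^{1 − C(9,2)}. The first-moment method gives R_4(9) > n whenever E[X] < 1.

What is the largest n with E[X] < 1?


We need C(n, 9) · 4^{1 − 36} < 1, i.e. C(n, 9) < 4^{36 − 1} = 1180591620717411303424.
Check values of n near the boundary:
  n = 910: C(910, 9) = 1133378248346922788210; 1133378248346922788210 < 1180591620717411303424? YES
  n = 911: C(911, 9) = 1144686900492291197405; 1144686900492291197405 < 1180591620717411303424? YES
  n = 912: C(912, 9) = 1156095740032081475120; 1156095740032081475120 < 1180591620717411303424? YES
  n = 913: C(913, 9) = 1167605542753639808390; 1167605542753639808390 < 1180591620717411303424? YES
  n = 914: C(914, 9) = 1179217089587653905932; 1179217089587653905932 < 1180591620717411303424? YES
  n = 915: C(915, 9) = 1190931166636537885130; 1190931166636537885130 < 1180591620717411303424? NO
The largest n with C(n, 9) < 1180591620717411303424 is n = 914 (where E[X] = 294804272396913476483/295147905179352825856 ≈ 0.99884). Hence R_4(9) > 914, i.e. R_4(9) ≥ 915.

Largest n = 914; hence R_4(9) > 914.


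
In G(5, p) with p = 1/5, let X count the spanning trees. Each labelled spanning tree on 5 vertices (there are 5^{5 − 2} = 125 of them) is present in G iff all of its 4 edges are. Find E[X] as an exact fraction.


K_5 has 5^{5 − 2} = 125 labelled spanning trees.
For each such spanning tree H, let X_H = 1 if all 4 edges of H are present in G. Then P[X_H = 1] = p^{4} = (1/5)^{4} = 1/625.
By linearity: E[X] = Σ_H E[X_H] = 125 · p^{4} = 125 · 1/625 = 1/5.
Numerically: E[X] ≈ 0.2.

E[X] = 125 · (1/5)^{4} = 1/5 ≈ 0.2.


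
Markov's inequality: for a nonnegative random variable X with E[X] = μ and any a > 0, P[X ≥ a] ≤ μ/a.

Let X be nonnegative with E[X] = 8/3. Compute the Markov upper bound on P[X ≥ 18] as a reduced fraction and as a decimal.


μ = E[X] = 8/3, a = 18.
Markov: P[X ≥ 18] ≤ μ/a = (8/3)/18 = 4/27.
Numerically: ≈ 0.148148.
(Since a = 18 > μ = 2.666667, the bound 4/27 is < 1 and informative.)

P[X ≥ 18] ≤ 4/27 ≈ 0.148148.


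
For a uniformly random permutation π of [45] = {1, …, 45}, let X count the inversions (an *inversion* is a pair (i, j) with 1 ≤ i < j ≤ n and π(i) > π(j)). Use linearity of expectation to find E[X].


Write X = Σ X_I over the C(45, 2) = 990 pairs i < j, with X_I the indicator of one inversion.
There are 990 indicators.
For each fixed pair i < j, the values π(i) and π(j) are two distinct elements of {1, …, 45} in uniformly random order; by symmetry P[π(i) > π(j)] = 1/2.
By linearity: E[X] = 990 · (1/2) = C(45, 2) · (1/2) = 990/2 = 495 ≈ 495.00000.

E[X] = 495 = 495.00000.


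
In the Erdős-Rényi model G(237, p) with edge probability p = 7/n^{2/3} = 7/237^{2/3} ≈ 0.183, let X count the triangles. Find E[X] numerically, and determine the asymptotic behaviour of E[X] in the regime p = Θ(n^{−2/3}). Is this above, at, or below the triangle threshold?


Number of potential triangles: C(237, 3) = 2190670.
Each occurs with probability p³ ≈ (0.183)³ ≈ 6.10657e-03.
By linearity: E[X] = C(237, 3)·p³ ≈ 2190670 · 6.10657e-03 ≈ 13377.482.
Since α = 2/3 < 1, p = c/n^{2/3} ≫ 1/n is above the triangle threshold p ~ 1/n. Asymptotically E[X] ~ (c³/6)·n^{3(1−α)} = (7³/6)·n^{1} → ∞; triangles are abundant w.h.p.

E[X] ≈ 13377.482; in regime p = Θ(1/n^{2/3}) E[X] diverges (above the triangle threshold p ~ 1/n).


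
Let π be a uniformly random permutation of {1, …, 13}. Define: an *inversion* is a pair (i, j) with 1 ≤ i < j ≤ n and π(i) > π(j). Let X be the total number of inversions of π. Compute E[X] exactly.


Write X = Σ X_I over the C(13, 2) = 78 pairs i < j, with X_I the indicator of one inversion.
There are 78 indicators.
For each fixed pair i < j, the values π(i) and π(j) are two distinct elements of {1, …, 13} in uniformly random order; by symmetry P[π(i) > π(j)] = 1/2.
By linearity: E[X] = 78 · (1/2) = C(13, 2) · (1/2) = 78/2 = 39 ≈ 39.0000.

E[X] = 39 = 39.0000.


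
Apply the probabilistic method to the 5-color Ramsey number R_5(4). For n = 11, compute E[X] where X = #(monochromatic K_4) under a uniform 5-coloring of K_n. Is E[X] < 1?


E[X] = C(11, 4) · 5^{1 − 6} = 330 · 5^{−5} = 330/3125.
As a reduced fraction: E[X] = 66/625 ≈ 0.10560.
Is E[X] < 1? YES.
Since E[X] < 1, there exists a 5-coloring of K_{11} with no monochromatic K_4; hence R_5(4) > 11.

E[X] = 66/625 ≈ 0.10560; E[X] < 1, so R_5(4) > 11.


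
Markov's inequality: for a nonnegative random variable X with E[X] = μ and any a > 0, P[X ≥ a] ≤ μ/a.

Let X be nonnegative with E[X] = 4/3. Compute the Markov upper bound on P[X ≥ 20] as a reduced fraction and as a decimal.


μ = E[X] = 4/3, a = 20.
Markov: P[X ≥ 20] ≤ μ/a = (4/3)/20 = 1/15.
Numerically: ≈ 0.067.
(Since a = 20 > μ = 1.333, the bound 1/15 is < 1 and informative.)

P[X ≥ 20] ≤ 1/15 ≈ 0.067.


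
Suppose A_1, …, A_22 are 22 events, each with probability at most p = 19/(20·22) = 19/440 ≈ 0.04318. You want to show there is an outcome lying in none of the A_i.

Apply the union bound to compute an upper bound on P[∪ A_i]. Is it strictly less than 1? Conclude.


Union bound: P[∪_{i=1}^{22} A_i] ≤ Σ_i P[A_i] ≤ 22·p = 22·(19/440) = 19/20.
Numerically: 19/20 ≈ 0.95000.
Is 19/20 < 1? YES.
Since P[∪ A_i] ≤ 19/20 < 1, the complement has P[∩ A_i^c] ≥ 1 − 19/20 = 1/20 > 0, so some outcome avoids every A_i.

22·p = 19/20 ≈ 0.95000; existence CERTIFIED by the union bound.


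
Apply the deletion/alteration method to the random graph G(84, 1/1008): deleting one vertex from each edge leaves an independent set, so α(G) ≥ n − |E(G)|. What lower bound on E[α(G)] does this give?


E[|E(G)|] = C(84, 2)·p = 3486 · (1/1008) = 83/24.
E[α(G)] ≥ n − E[|E(G)|] = 84 − 83/24 = 1933/24.
Numerically: ≈ 80.541667.
(This is only a lower bound; the true E[α(G)] may be larger.)

E[α(G)] ≥ 1933/24 ≈ 80.541667.


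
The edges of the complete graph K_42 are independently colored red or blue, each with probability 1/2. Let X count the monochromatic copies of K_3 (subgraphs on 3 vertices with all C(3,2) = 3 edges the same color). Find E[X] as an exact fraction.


Let X = Σ_S X_S over the C(42, 3) = 11480 subsets S of size 3, where X_S = 1 if the K_3 on S is monochromatic.
For a fixed S, the K_3 on S has C(3, 2) = 3 edges. P[all 3 edges red] = (1/2)^3, and likewise for blue, so P[monochromatic] = 2·(1/2)^3 = 2^{1 − 3} = 1/4.
By linearity: E[X] = C(42, 3) · 2^{1 − 3} = 11480 · 1/4 = 2870.
Numerically: E[X] ≈ 2870.00000.

E[X] = C(42,3)·2^(1−C(3,2)) = 2870 ≈ 2870.00000.


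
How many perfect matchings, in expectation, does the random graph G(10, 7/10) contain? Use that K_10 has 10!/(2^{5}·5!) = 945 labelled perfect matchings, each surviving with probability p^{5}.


K_10 has 10!/(2^{5}·5!) = 945 labelled perfect matchings.
For each such perfect matching H, let X_H = 1 if all 5 edges of H are present in G. Then P[X_H = 1] = p^{5} = (7/10)^{5} = 16807/100000.
By linearity of expectation: E[X] = Σ_H E[X_H] = 945 · p^{5} = 945 · 16807/100000 = 3176523/20000.
Numerically: E[X] ≈ 158.826.

E[X] = 945 · (7/10)^{5} = 3176523/20000 ≈ 158.826.


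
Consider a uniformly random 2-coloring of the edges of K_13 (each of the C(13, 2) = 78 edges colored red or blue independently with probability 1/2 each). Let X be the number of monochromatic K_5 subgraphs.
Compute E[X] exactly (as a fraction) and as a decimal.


Let X = Σ_S X_S over the C(13, 5) = 1287 subsets S of size 5, where X_S = 1 if the K_5 on S is monochromatic.
For a fixed S, the K_5 on S has C(5, 2) = 10 edges. P[all 10 edges red] = (1/2)^10, and likewise for blue, so P[monochromatic] = 2·(1/2)^10 = 2^{1 − 10} = 1/512.
By linearity: E[X] = C(13, 5) · 2^{1 − 10} = 1287 · 1/512 = 1287/512.
Numerically: E[X] ≈ 2.514.

E[X] = C(13,5)·2^(1−C(5,2)) = 1287/512 ≈ 2.514.


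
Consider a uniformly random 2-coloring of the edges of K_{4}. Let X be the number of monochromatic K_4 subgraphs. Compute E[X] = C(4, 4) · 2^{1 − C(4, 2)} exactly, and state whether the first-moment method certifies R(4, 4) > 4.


E[X] = C(4, 4) · 2^{1 − 6} = 1 · 2^{−5} = 1/32.
As a reduced fraction: E[X] = 1/32 ≈ 0.031250.
Is E[X] < 1? YES.
Since E[X] < 1, there exists a 2-coloring of K_{4} with no monochromatic K_4; hence R(4, 4) > 4.

E[X] = 1/32 ≈ 0.031250; E[X] < 1, so R(4, 4) > 4.


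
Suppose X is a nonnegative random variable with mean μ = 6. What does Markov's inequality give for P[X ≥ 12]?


μ = E[X] = 6, a = 12.
Markov: P[X ≥ 12] ≤ μ/a = (6)/12 = 1/2.
Numerically: ≈ 0.5000.
(Since a = 12 > μ = 6.0000, the bound 1/2 is < 1 and informative.)

P[X ≥ 12] ≤ 1/2 ≈ 0.5000.


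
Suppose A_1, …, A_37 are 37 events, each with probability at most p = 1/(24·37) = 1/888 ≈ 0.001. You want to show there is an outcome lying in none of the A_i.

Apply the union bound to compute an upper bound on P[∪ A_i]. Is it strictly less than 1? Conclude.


Union bound: P[∪_{i=1}^{37} A_i] ≤ Σ_i P[A_i] ≤ 37·p = 37·(1/888) = 1/24.
Numerically: 1/24 ≈ 0.042.
Is 1/24 < 1? YES.
Since P[∪ A_i] ≤ 1/24 < 1, the complement has P[∩ A_i^c] ≥ 1 − 1/24 = 23/24 > 0, so some outcome avoids every A_i.

37·p = 1/24 ≈ 0.042; existence CERTIFIED by the union bound.


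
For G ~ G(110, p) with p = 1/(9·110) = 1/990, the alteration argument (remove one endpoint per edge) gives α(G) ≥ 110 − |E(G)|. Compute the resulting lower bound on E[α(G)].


E[|E(G)|] = C(110, 2)·p = 5995 · (1/990) = 109/18.
E[α(G)] ≥ n − E[|E(G)|] = 110 − 109/18 = 1871/18.
Numerically: ≈ 103.94444.
(This is only a lower bound; the true E[α(G)] may be larger.)

E[α(G)] ≥ 1871/18 ≈ 103.94444.


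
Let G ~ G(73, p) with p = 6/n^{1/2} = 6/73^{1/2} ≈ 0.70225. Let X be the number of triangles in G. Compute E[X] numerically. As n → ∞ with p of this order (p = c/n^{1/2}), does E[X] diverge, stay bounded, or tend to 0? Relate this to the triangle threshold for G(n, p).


Number of potential triangles: C(73, 3) = 62196.
Each occurs with probability p³ ≈ (0.70225)³ ≈ 3.4631353e-01.
By linearity: E[X] = C(73, 3)·p³ ≈ 62196 · 3.4631353e-01 ≈ 21539.31640.
Since α = 1/2 < 1, p = c/n^{1/2} ≫ 1/n is above the triangle threshold p ~ 1/n. Asymptotically E[X] ~ (c³/6)·n^{3(1−α)} = (6³/6)·n^{1.5} → ∞; triangles are abundant w.h.p.

E[X] ≈ 21539.31640; in regime p = Θ(1/n^{1/2}) E[X] diverges (above the triangle threshold p ~ 1/n).


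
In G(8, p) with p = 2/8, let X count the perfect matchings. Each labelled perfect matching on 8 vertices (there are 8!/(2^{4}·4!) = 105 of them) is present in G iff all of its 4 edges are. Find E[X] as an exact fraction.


K_8 has 8!/(2^{4}·4!) = 105 labelled perfect matchings.
For each such perfect matching H, let X_H = 1 if all 4 edges of H are present in G. Then P[X_H = 1] = p^{4} = (1/4)^{4} = 1/256.
By linearity: E[X] = Σ_H E[X_H] = 105 · p^{4} = 105 · 1/256 = 105/256.
Numerically: E[X] ≈ 0.41.

E[X] = 105 · (1/4)^{4} = 105/256 ≈ 0.41.


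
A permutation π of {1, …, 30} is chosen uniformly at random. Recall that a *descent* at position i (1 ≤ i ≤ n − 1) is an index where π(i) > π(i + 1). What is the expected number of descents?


Write X = Σ X_I over i = 1, …, 29, with X_I the indicator of one descent.
There are 29 indicators.
For each fixed i, the pair (π(i), π(i+1)) is a uniformly random ordered pair of distinct values from {1, …, 30}; by symmetry P[π(i) > π(i+1)] = 1/2.
By linearity: E[X] = 29 · (1/2) = (30 − 1) · (1/2) = 29/2 ≈ 14.50000.

E[X] = 29/2 = 14.50000.


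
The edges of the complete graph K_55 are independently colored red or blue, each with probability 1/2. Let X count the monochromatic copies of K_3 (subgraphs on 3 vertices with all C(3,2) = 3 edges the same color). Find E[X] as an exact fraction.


Let X = Σ_S X_S over the C(55, 3) = 26235 subsets S of size 3, where X_S = 1 if the K_3 on S is monochromatic.
For a fixed S, the K_3 on S has C(3, 2) = 3 edges. P[all 3 edges red] = (1/2)^3, and likewise for blue, so P[monochromatic] = 2·(1/2)^3 = 2^{1 − 3} = 1/4.
Summing: E[X] = C(55, 3) · 2^{1 − 3} = 26235 · 1/4 = 26235/4.
Numerically: E[X] ≈ 6558.750000.

E[X] = C(55,3)·2^(1−C(3,2)) = 26235/4 ≈ 6558.750000.


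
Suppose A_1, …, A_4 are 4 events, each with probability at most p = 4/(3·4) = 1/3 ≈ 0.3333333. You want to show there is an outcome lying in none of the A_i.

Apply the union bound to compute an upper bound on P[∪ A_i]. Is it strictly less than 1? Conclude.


Union bound: P[∪_{i=1}^{4} A_i] ≤ Σ_i P[A_i] ≤ 4·p = 4·(1/3) = 4/3.
Numerically: 4/3 ≈ 1.3333333.
Is 4/3 < 1? NO.
Since the bound 4/3 is ≥ 1, the union bound is uninformative here; it does NOT by itself certify existence.

4·p = 4/3 ≈ 1.3333333; existence NOT certified by the union bound.


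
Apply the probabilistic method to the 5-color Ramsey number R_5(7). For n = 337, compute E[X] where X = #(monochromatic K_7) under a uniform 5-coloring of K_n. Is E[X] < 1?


E[X] = C(337, 7) · 5^{1 − 21} = 91989916924632 · 5^{−20} = 91989916924632/95367431640625.
As a reduced fraction: E[X] = 91989916924632/95367431640625 ≈ 0.9646.
Is E[X] < 1? YES.
Since E[X] < 1, there exists a 5-coloring of K_{337} with no monochromatic K_7; hence R_5(7) > 337.

E[X] = 91989916924632/95367431640625 ≈ 0.9646; E[X] < 1, so R_5(7) > 337.


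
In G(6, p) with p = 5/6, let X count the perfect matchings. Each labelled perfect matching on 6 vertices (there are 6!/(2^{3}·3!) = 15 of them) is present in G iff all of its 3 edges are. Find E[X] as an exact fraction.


K_6 has 6!/(2^{3}·3!) = 15 labelled perfect matchings.
For each such perfect matching H, let X_H = 1 if all 3 edges of H are present in G. Then P[X_H = 1] = p^{3} = (5/6)^{3} = 125/216.
By linearity of expectation: E[X] = Σ_H E[X_H] = 15 · p^{3} = 15 · 125/216 = 625/72.
Numerically: E[X] ≈ 8.681.

E[X] = 15 · (5/6)^{3} = 625/72 ≈ 8.681.


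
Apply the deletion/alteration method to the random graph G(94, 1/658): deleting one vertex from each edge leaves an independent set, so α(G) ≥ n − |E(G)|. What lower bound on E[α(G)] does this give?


E[|E(G)|] = C(94, 2)·p = 4371 · (1/658) = 93/14.
E[α(G)] ≥ n − E[|E(G)|] = 94 − 93/14 = 1223/14.
Numerically: ≈ 87.357143.
(This is only a lower bound; the true E[α(G)] may be larger.)

E[α(G)] ≥ 1223/14 ≈ 87.357143.


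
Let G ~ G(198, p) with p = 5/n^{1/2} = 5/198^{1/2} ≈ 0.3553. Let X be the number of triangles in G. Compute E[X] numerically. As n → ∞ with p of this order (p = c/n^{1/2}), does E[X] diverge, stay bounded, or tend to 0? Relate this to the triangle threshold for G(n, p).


Number of potential triangles: C(198, 3) = 1274196.
Each occurs with probability p³ ≈ (0.3553)³ ≈ 4.486547e-02.
By linearity: E[X] = C(198, 3)·p³ ≈ 1274196 · 4.486547e-02 ≈ 57167.4032.
Since α = 1/2 < 1, p = c/n^{1/2} ≫ 1/n is above the triangle threshold p ~ 1/n. Asymptotically E[X] ~ (c³/6)·n^{3(1−α)} = (5³/6)·n^{1.5} → ∞; triangles are abundant w.h.p.

E[X] ≈ 57167.4032; in regime p = Θ(1/n^{1/2}) E[X] diverges (above the triangle threshold p ~ 1/n).


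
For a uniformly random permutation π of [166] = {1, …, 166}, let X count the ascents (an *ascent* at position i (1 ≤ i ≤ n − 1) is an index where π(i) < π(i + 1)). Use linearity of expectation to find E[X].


Write X = Σ X_I over i = 1, …, 165, with X_I the indicator of one ascent.
There are 165 indicators.
For each fixed i, the pair (π(i), π(i+1)) is a uniformly random ordered pair of distinct values from {1, …, 166}; by symmetry P[π(i) < π(i+1)] = 1/2.
By linearity: E[X] = 165 · (1/2) = (166 − 1) · (1/2) = 165/2 ≈ 82.50000.

E[X] = 165/2 = 82.50000.


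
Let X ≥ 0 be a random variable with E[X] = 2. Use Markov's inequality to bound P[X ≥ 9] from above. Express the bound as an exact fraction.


μ = E[X] = 2, a = 9.
Markov: P[X ≥ 9] ≤ μ/a = (2)/9 = 2/9.
Numerically: ≈ 0.222.
(Since a = 9 > μ = 2.000, the bound 2/9 is < 1 and informative.)

P[X ≥ 9] ≤ 2/9 ≈ 0.222.


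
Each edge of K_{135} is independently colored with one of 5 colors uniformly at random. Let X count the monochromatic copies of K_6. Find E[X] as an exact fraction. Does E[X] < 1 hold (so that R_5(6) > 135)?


E[X] = C(135, 6) · 5^{1 − 15} = 7511839335 · 5^{−14} = 7511839335/6103515625.
As a reduced fraction: E[X] = 1502367867/1220703125 ≈ 1.230740.
Is E[X] < 1? NO.
Since E[X] ≥ 1, the first-moment bound is inconclusive at n = 135; it does NOT by itself certify R_5(6) > 135.

E[X] = 1502367867/1220703125 ≈ 1.230740; E[X] ≥ 1; first-moment method inconclusive here.


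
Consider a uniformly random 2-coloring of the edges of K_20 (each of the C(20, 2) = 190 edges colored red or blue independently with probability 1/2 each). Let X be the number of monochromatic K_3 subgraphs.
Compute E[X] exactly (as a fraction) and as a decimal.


Let X = Σ_S X_S over the C(20, 3) = 1140 subsets S of size 3, where X_S = 1 if the K_3 on S is monochromatic.
For a fixed S, the K_3 on S has C(3, 2) = 3 edges. P[all 3 edges red] = (1/2)^3, and likewise for blue, so P[monochromatic] = 2·(1/2)^3 = 2^{1 − 3} = 1/4.
By linearity: E[X] = C(20, 3) · 2^{1 − 3} = 1140 · 1/4 = 285.
Numerically: E[X] ≈ 285.000000.

E[X] = C(20,3)·2^(1−C(3,2)) = 285 ≈ 285.000000.


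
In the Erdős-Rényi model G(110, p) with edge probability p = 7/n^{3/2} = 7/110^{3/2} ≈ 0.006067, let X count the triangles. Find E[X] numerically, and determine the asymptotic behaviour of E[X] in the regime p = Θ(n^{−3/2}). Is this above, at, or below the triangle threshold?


Number of potential triangles: C(110, 3) = 215820.
Each occurs with probability p³ ≈ (0.006067)³ ≈ 2.233711e-07.
By linearity: E[X] = C(110, 3)·p³ ≈ 215820 · 2.233711e-07 ≈ 0.0482.
Since α = 3/2 > 1, p = c/n^{3/2} = o(1/n) is below the triangle threshold p ~ 1/n. Asymptotically E[X] ~ (c³/6)·n^{3(1−α)} = (7³/6)·n^{-1.5} → 0, so by Markov's inequality G has no triangles w.h.p.

E[X] ≈ 0.0482; in regime p = Θ(1/n^{3/2}) E[X] tends to 0 (below the triangle threshold p ~ 1/n).


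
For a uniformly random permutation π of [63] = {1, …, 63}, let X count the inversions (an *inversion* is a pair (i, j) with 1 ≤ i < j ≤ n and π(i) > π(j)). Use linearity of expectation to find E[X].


Write X = Σ X_I over the C(63, 2) = 1953 pairs i < j, with X_I the indicator of one inversion.
There are 1953 indicators.
For each fixed pair i < j, the values π(i) and π(j) are two distinct elements of {1, …, 63} in uniformly random order; by symmetry P[π(i) > π(j)] = 1/2.
By linearity: E[X] = 1953 · (1/2) = C(63, 2) · (1/2) = 1953/2 = 1953/2 ≈ 976.500000.

E[X] = 1953/2 = 976.500000.


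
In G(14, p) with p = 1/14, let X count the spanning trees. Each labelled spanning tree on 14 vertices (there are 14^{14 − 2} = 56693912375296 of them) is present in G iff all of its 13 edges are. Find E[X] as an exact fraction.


K_14 has 14^{14 − 2} = 56693912375296 labelled spanning trees.
For each such spanning tree H, let X_H = 1 if all 13 edges of H are present in G. Then P[X_H = 1] = p^{13} = (1/14)^{13} = 1/793714773254144.
By linearity of expectation: E[X] = Σ_H E[X_H] = 56693912375296 · p^{13} = 56693912375296 · 1/793714773254144 = 1/14.
Numerically: E[X] ≈ 0.0714.

E[X] = 56693912375296 · (1/14)^{13} = 1/14 ≈ 0.0714.


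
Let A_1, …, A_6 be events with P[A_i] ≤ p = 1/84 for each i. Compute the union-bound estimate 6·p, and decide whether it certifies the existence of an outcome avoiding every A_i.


Union bound: P[∪_{i=1}^{6} A_i] ≤ Σ_i P[A_i] ≤ 6·p = 6·(1/84) = 1/14.
Numerically: 1/14 ≈ 0.07143.
Is 1/14 < 1? YES.
Since P[∪ A_i] ≤ 1/14 < 1, the complement has P[∩ A_i^c] ≥ 1 − 1/14 = 13/14 > 0, so some outcome avoids every A_i.

6·p = 1/14 ≈ 0.07143; existence CERTIFIED by the union bound.


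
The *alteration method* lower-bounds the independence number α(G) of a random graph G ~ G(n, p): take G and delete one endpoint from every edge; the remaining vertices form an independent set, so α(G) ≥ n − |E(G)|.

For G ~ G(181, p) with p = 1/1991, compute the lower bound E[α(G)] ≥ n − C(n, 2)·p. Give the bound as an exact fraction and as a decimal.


E[|E(G)|] = C(181, 2)·p = 16290 · (1/1991) = 90/11.
E[α(G)] ≥ n − E[|E(G)|] = 181 − 90/11 = 1901/11.
Numerically: ≈ 172.8182.
(This is only a lower bound; the true E[α(G)] may be larger.)

E[α(G)] ≥ 1901/11 ≈ 172.8182.


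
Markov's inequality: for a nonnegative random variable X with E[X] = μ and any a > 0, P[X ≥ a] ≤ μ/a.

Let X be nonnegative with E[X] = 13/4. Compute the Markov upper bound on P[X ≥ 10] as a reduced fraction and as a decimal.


μ = E[X] = 13/4, a = 10.
Markov: P[X ≥ 10] ≤ μ/a = (13/4)/10 = 13/40.
Numerically: ≈ 0.32500.
(Since a = 10 > μ = 3.25000, the bound 13/40 is < 1 and informative.)

P[X ≥ 10] ≤ 13/40 ≈ 0.32500.


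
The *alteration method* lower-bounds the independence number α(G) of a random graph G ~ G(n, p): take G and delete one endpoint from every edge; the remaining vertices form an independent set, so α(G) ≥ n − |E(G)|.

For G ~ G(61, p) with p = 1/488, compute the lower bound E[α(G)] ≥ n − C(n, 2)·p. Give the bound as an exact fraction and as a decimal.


E[|E(G)|] = C(61, 2)·p = 1830 · (1/488) = 15/4.
E[α(G)] ≥ n − E[|E(G)|] = 61 − 15/4 = 229/4.
Numerically: ≈ 57.25000.
(This is only a lower bound; the true E[α(G)] may be larger.)

E[α(G)] ≥ 229/4 ≈ 57.25000.


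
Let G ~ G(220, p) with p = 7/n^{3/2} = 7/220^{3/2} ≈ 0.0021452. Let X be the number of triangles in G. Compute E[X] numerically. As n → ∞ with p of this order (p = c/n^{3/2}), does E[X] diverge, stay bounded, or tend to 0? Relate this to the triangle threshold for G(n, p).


Number of potential triangles: C(220, 3) = 1750540.
Each occurs with probability p³ ≈ (0.0021452)³ ≈ 9.8717024e-09.
By linearity: E[X] = C(220, 3)·p³ ≈ 1750540 · 9.8717024e-09 ≈ 0.01728.
Since α = 3/2 > 1, p = c/n^{3/2} = o(1/n) is below the triangle threshold p ~ 1/n. Asymptotically E[X] ~ (c³/6)·n^{3(1−α)} = (7³/6)·n^{-1.5} → 0, so by Markov's inequality G has no triangles w.h.p.

E[X] ≈ 0.01728; in regime p = Θ(1/n^{3/2}) E[X] tends to 0 (below the triangle threshold p ~ 1/n).


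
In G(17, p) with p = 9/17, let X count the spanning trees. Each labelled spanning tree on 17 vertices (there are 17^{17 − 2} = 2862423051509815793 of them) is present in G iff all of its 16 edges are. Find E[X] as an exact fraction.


K_17 has 17^{17 − 2} = 2862423051509815793 labelled spanning trees.
For each such spanning tree H, let X_H = 1 if all 16 edges of H are present in G. Then P[X_H = 1] = p^{16} = (9/17)^{16} = 1853020188851841/48661191875666868481.
Summing the indicators: E[X] = Σ_H E[X_H] = 2862423051509815793 · p^{16} = 2862423051509815793 · 1853020188851841/48661191875666868481 = 1853020188851841/17.
Numerically: E[X] ≈ 1.09e+14.

E[X] = 2862423051509815793 · (9/17)^{16} = 1853020188851841/17 ≈ 1.09e+14.


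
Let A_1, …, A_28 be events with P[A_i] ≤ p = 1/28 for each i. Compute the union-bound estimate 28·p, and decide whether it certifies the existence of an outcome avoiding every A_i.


Union bound: P[∪_{i=1}^{28} A_i] ≤ Σ_i P[A_i] ≤ 28·p = 28·(1/28) = 1.
Numerically: 1 ≈ 1.000.
Is 1 < 1? NO.
Since the bound 1 is ≥ 1, the union bound is uninformative here; it does NOT by itself certify existence.

28·p = 1 ≈ 1.000; existence NOT certified by the union bound.


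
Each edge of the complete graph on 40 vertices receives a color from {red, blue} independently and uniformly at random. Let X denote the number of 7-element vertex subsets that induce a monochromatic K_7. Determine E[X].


Let X = Σ_S X_S over the C(40, 7) = 18643560 subsets S of size 7, where X_S = 1 if the K_7 on S is monochromatic.
For a fixed S, the K_7 on S has C(7, 2) = 21 edges. P[all 21 edges red] = (1/2)^21, and likewise for blue, so P[monochromatic] = 2·(1/2)^21 = 2^{1 − 21} = 1/1048576.
By linearity of expectation: E[X] = C(40, 7) · 2^{1 − 21} = 18643560 · 1/1048576 = 2330445/131072.
Numerically: E[X] ≈ 17.7799.

E[X] = C(40,7)·2^(1−C(7,2)) = 2330445/131072 ≈ 17.7799.


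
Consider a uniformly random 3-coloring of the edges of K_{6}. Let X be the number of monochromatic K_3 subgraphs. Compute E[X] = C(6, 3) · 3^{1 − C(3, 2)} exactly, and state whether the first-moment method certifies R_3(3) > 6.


E[X] = C(6, 3) · 3^{1 − 3} = 20 · 3^{−2} = 20/9.
As a reduced fraction: E[X] = 20/9 ≈ 2.2222.
Is E[X] < 1? NO.
Since E[X] ≥ 1, the first-moment bound is inconclusive at n = 6; it does NOT by itself certify R_3(3) > 6.

E[X] = 20/9 ≈ 2.2222; E[X] ≥ 1; first-moment method inconclusive here.


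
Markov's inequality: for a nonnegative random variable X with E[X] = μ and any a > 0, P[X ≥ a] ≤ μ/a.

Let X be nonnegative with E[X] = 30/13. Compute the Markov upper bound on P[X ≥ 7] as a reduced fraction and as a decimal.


μ = E[X] = 30/13, a = 7.
Markov: P[X ≥ 7] ≤ μ/a = (30/13)/7 = 30/91.
Numerically: ≈ 0.32967.
(Since a = 7 > μ = 2.30769, the bound 30/91 is < 1 and informative.)

P[X ≥ 7] ≤ 30/91 ≈ 0.32967.


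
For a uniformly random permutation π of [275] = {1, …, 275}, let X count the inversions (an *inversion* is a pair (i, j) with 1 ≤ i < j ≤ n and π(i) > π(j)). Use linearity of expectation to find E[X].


Write X = Σ X_I over the C(275, 2) = 37675 pairs i < j, with X_I the indicator of one inversion.
There are 37675 indicators.
For each fixed pair i < j, the values π(i) and π(j) are two distinct elements of {1, …, 275} in uniformly random order; by symmetry P[π(i) > π(j)] = 1/2.
By linearity: E[X] = 37675 · (1/2) = C(275, 2) · (1/2) = 37675/2 = 37675/2 ≈ 18837.50000.

E[X] = 37675/2 = 18837.50000.


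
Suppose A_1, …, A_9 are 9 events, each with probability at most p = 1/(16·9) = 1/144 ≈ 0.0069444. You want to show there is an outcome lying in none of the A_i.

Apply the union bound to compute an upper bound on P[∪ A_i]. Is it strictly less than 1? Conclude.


Union bound: P[∪_{i=1}^{9} A_i] ≤ Σ_i P[A_i] ≤ 9·p = 9·(1/144) = 1/16.
Numerically: 1/16 ≈ 0.0625000.
Is 1/16 < 1? YES.
Since P[∪ A_i] ≤ 1/16 < 1, the complement has P[∩ A_i^c] ≥ 1 − 1/16 = 15/16 > 0, so some outcome avoids every A_i.

9·p = 1/16 ≈ 0.0625000; existence CERTIFIED by the union bound.


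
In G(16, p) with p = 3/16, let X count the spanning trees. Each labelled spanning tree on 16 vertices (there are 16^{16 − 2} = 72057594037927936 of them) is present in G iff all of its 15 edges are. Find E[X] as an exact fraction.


K_16 has 16^{16 − 2} = 72057594037927936 labelled spanning trees.
For each such spanning tree H, let X_H = 1 if all 15 edges of H are present in G. Then P[X_H = 1] = p^{15} = (3/16)^{15} = 14348907/1152921504606846976.
By linearity of expectation: E[X] = Σ_H E[X_H] = 72057594037927936 · p^{15} = 72057594037927936 · 14348907/1152921504606846976 = 14348907/16.
Numerically: E[X] ≈ 8.97e+05.

E[X] = 72057594037927936 · (3/16)^{15} = 14348907/16 ≈ 8.97e+05.


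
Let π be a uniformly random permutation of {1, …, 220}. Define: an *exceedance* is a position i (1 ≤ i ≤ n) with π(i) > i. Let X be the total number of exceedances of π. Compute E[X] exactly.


Write X = Σ_{i=1}^{220} X_i, where X_i = 1_{π(i) > i}.
For each fixed i, π(i) is uniform over {1, …, 220} (marginal of a uniform permutation), so P[π(i) > i] = (n − i)/n. Summing: Σ_{i=1}^{220} (n − i)/n = (0 + 1 + … + 219)/220 = 220(220 − 1)/(2·220) = (220 − 1)/2.
Hence E[X] = Σ_{i=1}^{220} (220 − i)/220 = 219/2 ≈ 109.500.

E[X] = 219/2 = 109.500.


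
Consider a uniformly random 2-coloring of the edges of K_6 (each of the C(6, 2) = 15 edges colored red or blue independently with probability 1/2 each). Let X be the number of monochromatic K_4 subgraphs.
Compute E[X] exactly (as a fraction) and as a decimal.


Let X = Σ_S X_S over the C(6, 4) = 15 subsets S of size 4, where X_S = 1 if the K_4 on S is monochromatic.
For a fixed S, the K_4 on S has C(4, 2) = 6 edges. P[all 6 edges red] = (1/2)^6, and likewise for blue, so P[monochromatic] = 2·(1/2)^6 = 2^{1 − 6} = 1/32.
Summing: E[X] = C(6, 4) · 2^{1 − 6} = 15 · 1/32 = 15/32.
Numerically: E[X] ≈ 0.468750.

E[X] = C(6,4)·2^(1−C(4,2)) = 15/32 ≈ 0.468750.


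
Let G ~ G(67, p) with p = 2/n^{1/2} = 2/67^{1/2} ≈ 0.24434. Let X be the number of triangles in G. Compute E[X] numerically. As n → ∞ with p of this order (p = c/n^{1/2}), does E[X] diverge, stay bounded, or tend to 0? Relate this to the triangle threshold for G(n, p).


Number of potential triangles: C(67, 3) = 47905.
Each occurs with probability p³ ≈ (0.24434)³ ≈ 1.4587396e-02.
By linearity: E[X] = C(67, 3)·p³ ≈ 47905 · 1.4587396e-02 ≈ 698.80922.
Since α = 1/2 < 1, p = c/n^{1/2} ≫ 1/n is above the triangle threshold p ~ 1/n. Asymptotically E[X] ~ (c³/6)·n^{3(1−α)} = (2³/6)·n^{1.5} → ∞; triangles are abundant w.h.p.

E[X] ≈ 698.80922; in regime p = Θ(1/n^{1/2}) E[X] diverges (above the triangle threshold p ~ 1/n).


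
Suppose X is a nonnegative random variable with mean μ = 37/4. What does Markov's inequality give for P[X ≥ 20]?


μ = E[X] = 37/4, a = 20.
Markov: P[X ≥ 20] ≤ μ/a = (37/4)/20 = 37/80.
Numerically: ≈ 0.463.
(Since a = 20 > μ = 9.250, the bound 37/80 is < 1 and informative.)

P[X ≥ 20] ≤ 37/80 ≈ 0.463.


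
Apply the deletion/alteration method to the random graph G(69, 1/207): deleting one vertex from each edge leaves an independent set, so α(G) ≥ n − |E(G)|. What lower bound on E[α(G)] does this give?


E[|E(G)|] = C(69, 2)·p = 2346 · (1/207) = 34/3.
E[α(G)] ≥ n − E[|E(G)|] = 69 − 34/3 = 173/3.
Numerically: ≈ 57.66667.
(This is only a lower bound; the true E[α(G)] may be larger.)

E[α(G)] ≥ 173/3 ≈ 57.66667.


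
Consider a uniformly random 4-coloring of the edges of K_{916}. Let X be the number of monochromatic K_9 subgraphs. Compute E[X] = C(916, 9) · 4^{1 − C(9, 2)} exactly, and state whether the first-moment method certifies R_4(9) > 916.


E[X] = C(916, 9) · 4^{1 − 36} = 1202748565202942340440 · 4^{−35} = 1202748565202942340440/1180591620717411303424.
As a reduced fraction: E[X] = 150343570650367792555/147573952589676412928 ≈ 1.018768.
Is E[X] < 1? NO.
Since E[X] ≥ 1, the first-moment bound is inconclusive at n = 916; it does NOT by itself certify R_4(9) > 916.

E[X] = 150343570650367792555/147573952589676412928 ≈ 1.018768; E[X] ≥ 1; first-moment method inconclusive here.


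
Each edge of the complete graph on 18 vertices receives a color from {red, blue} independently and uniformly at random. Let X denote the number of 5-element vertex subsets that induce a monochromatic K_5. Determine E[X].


Let X = Σ_S X_S over the C(18, 5) = 8568 subsets S of size 5, where X_S = 1 if the K_5 on S is monochromatic.
For a fixed S, the K_5 on S has C(5, 2) = 10 edges. P[all 10 edges red] = (1/2)^10, and likewise for blue, so P[monochromatic] = 2·(1/2)^10 = 2^{1 − 10} = 1/512.
Summing: E[X] = C(18, 5) · 2^{1 − 10} = 8568 · 1/512 = 1071/64.
Numerically: E[X] ≈ 16.73438.

E[X] = C(18,5)·2^(1−C(5,2)) = 1071/64 ≈ 16.73438.


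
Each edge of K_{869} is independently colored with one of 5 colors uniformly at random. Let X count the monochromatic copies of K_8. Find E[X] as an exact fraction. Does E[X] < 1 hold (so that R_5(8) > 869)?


E[X] = C(869, 8) · 5^{1 − 28} = 7809152053901931612 · 5^{−27} = 7809152053901931612/7450580596923828125.
As a reduced fraction: E[X] = 7809152053901931612/7450580596923828125 ≈ 1.04813.
Is E[X] < 1? NO.
Since E[X] ≥ 1, the first-moment bound is inconclusive at n = 869; it does NOT by itself certify R_5(8) > 869.

E[X] = 7809152053901931612/7450580596923828125 ≈ 1.04813; E[X] ≥ 1; first-moment method inconclusive here.


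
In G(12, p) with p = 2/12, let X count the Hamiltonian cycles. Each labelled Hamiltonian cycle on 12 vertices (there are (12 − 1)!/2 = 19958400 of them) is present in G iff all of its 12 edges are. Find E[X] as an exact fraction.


K_12 has (12 − 1)!/2 = 19958400 labelled Hamiltonian cycles.
For each such Hamiltonian cycle H, let X_H = 1 if all 12 edges of H are present in G. Then P[X_H = 1] = p^{12} = (1/6)^{12} = 1/2176782336.
Summing the indicators: E[X] = Σ_H E[X_H] = 19958400 · p^{12} = 19958400 · 1/2176782336 = 1925/209952.
Numerically: E[X] ≈ 0.00917.

E[X] = 19958400 · (1/6)^{12} = 1925/209952 ≈ 0.00917.


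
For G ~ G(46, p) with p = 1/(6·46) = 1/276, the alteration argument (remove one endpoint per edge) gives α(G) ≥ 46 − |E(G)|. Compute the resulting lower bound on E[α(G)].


E[|E(G)|] = C(46, 2)·p = 1035 · (1/276) = 15/4.
E[α(G)] ≥ n − E[|E(G)|] = 46 − 15/4 = 169/4.
Numerically: ≈ 42.250.
(This is only a lower bound; the true E[α(G)] may be larger.)

E[α(G)] ≥ 169/4 ≈ 42.250.


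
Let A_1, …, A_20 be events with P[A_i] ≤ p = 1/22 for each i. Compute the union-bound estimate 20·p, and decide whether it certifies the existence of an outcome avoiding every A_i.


Union bound: P[∪_{i=1}^{20} A_i] ≤ Σ_i P[A_i] ≤ 20·p = 20·(1/22) = 10/11.
Numerically: 10/11 ≈ 0.9090909.
Is 10/11 < 1? YES.
Since P[∪ A_i] ≤ 10/11 < 1, the complement has P[∩ A_i^c] ≥ 1 − 10/11 = 1/11 > 0, so some outcome avoids every A_i.

20·p = 10/11 ≈ 0.9090909; existence CERTIFIED by the union bound.


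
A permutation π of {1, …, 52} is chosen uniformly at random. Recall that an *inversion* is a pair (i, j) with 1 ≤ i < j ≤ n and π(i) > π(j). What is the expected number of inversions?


Write X = Σ X_I over the C(52, 2) = 1326 pairs i < j, with X_I the indicator of one inversion.
There are 1326 indicators.
For each fixed pair i < j, the values π(i) and π(j) are two distinct elements of {1, …, 52} in uniformly random order; by symmetry P[π(i) > π(j)] = 1/2.
By linearity: E[X] = 1326 · (1/2) = C(52, 2) · (1/2) = 1326/2 = 663 ≈ 663.0000.

E[X] = 663 = 663.0000.


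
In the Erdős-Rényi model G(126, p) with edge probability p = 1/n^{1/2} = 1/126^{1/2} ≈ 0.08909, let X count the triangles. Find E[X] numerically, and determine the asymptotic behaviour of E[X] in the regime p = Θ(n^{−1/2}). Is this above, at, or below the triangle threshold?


Number of potential triangles: C(126, 3) = 325500.
Each occurs with probability p³ ≈ (0.08909)³ ≈ 7.070403e-04.
By linearity: E[X] = C(126, 3)·p³ ≈ 325500 · 7.070403e-04 ≈ 230.1416.
Since α = 1/2 < 1, p = c/n^{1/2} ≫ 1/n is above the triangle threshold p ~ 1/n. Asymptotically E[X] ~ (c³/6)·n^{3(1−α)} = (1³/6)·n^{1.5} → ∞; triangles are abundant w.h.p.

E[X] ≈ 230.1416; in regime p = Θ(1/n^{1/2}) E[X] diverges (above the triangle threshold p ~ 1/n).


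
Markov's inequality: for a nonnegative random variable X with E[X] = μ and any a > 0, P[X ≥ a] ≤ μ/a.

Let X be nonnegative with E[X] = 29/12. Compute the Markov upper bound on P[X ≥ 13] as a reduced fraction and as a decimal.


μ = E[X] = 29/12, a = 13.
Markov: P[X ≥ 13] ≤ μ/a = (29/12)/13 = 29/156.
Numerically: ≈ 0.185897.
(Since a = 13 > μ = 2.416667, the bound 29/156 is < 1 and informative.)

P[X ≥ 13] ≤ 29/156 ≈ 0.185897.


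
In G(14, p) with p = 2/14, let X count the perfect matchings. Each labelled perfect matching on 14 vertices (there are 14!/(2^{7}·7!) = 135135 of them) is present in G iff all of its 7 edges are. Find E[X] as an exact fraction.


K_14 has 14!/(2^{7}·7!) = 135135 labelled perfect matchings.
For each such perfect matching H, let X_H = 1 if all 7 edges of H are present in G. Then P[X_H = 1] = p^{7} = (1/7)^{7} = 1/823543.
By linearity: E[X] = Σ_H E[X_H] = 135135 · p^{7} = 135135 · 1/823543 = 19305/117649.
Numerically: E[X] ≈ 0.1641.

E[X] = 135135 · (1/7)^{7} = 19305/117649 ≈ 0.1641.


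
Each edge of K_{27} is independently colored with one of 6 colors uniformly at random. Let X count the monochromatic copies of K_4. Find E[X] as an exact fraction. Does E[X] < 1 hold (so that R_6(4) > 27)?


E[X] = C(27, 4) · 6^{1 − 6} = 17550 · 6^{−5} = 17550/7776.
As a reduced fraction: E[X] = 325/144 ≈ 2.2569.
Is E[X] < 1? NO.
Since E[X] ≥ 1, the first-moment bound is inconclusive at n = 27; it does NOT by itself certify R_6(4) > 27.

E[X] = 325/144 ≈ 2.2569; E[X] ≥ 1; first-moment method inconclusive here.


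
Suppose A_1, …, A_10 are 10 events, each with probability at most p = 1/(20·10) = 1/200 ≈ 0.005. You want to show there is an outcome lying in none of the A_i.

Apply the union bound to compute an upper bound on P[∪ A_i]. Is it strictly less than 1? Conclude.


Union bound: P[∪_{i=1}^{10} A_i] ≤ Σ_i P[A_i] ≤ 10·p = 10·(1/200) = 1/20.
Numerically: 1/20 ≈ 0.050.
Is 1/20 < 1? YES.
Since P[∪ A_i] ≤ 1/20 < 1, the complement has P[∩ A_i^c] ≥ 1 − 1/20 = 19/20 > 0, so some outcome avoids every A_i.

10·p = 1/20 ≈ 0.050; existence CERTIFIED by the union bound.


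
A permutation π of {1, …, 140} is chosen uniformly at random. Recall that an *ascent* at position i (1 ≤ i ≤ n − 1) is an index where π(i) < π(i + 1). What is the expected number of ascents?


Write X = Σ X_I over i = 1, …, 139, with X_I the indicator of one ascent.
There are 139 indicators.
For each fixed i, the pair (π(i), π(i+1)) is a uniformly random ordered pair of distinct values from {1, …, 140}; by symmetry P[π(i) < π(i+1)] = 1/2.
By linearity: E[X] = 139 · (1/2) = (140 − 1) · (1/2) = 139/2 ≈ 69.500.

E[X] = 139/2 = 69.500.


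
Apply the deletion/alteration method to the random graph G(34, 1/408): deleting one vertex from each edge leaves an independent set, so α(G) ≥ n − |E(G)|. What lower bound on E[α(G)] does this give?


E[|E(G)|] = C(34, 2)·p = 561 · (1/408) = 11/8.
E[α(G)] ≥ n − E[|E(G)|] = 34 − 11/8 = 261/8.
Numerically: ≈ 32.6250.
(This is only a lower bound; the true E[α(G)] may be larger.)

E[α(G)] ≥ 261/8 ≈ 32.6250.


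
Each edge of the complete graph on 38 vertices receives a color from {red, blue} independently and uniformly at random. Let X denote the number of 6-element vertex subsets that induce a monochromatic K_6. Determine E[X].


Let X = Σ_S X_S over the C(38, 6) = 2760681 subsets S of size 6, where X_S = 1 if the K_6 on S is monochromatic.
For a fixed S, the K_6 on S has C(6, 2) = 15 edges. P[all 15 edges red] = (1/2)^15, and likewise for blue, so P[monochromatic] = 2·(1/2)^15 = 2^{1 − 15} = 1/16384.
By linearity of expectation: E[X] = C(38, 6) · 2^{1 − 15} = 2760681 · 1/16384 = 2760681/16384.
Numerically: E[X] ≈ 168.4986.

E[X] = C(38,6)·2^(1−C(6,2)) = 2760681/16384 ≈ 168.4986.


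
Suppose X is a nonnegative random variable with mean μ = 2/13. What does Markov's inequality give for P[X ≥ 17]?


μ = E[X] = 2/13, a = 17.
Markov: P[X ≥ 17] ≤ μ/a = (2/13)/17 = 2/221.
Numerically: ≈ 0.0090.
(Since a = 17 > μ = 0.1538, the bound 2/221 is < 1 and informative.)

P[X ≥ 17] ≤ 2/221 ≈ 0.0090.
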